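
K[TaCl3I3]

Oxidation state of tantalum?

1 potassium outside the brackets (+1 each) → the complex ion is 1−.
Ligand charges: 3×Cl = -3; 3×I = -3; sum -6.
Ta + (-6) = 1− ⇒ Ta is +5.

+5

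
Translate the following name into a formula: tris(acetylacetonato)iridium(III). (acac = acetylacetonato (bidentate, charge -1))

Ligands: 3 acetylacetonato (acac, -1). Ligand charge sum = -3.
With Ir in oxidation state +3, the complex ion is [Ir...].

[Ir(acac)3]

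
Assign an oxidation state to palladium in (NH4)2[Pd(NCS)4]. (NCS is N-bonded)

2 ammonium outside the brackets (+1 each) → the complex ion is 2−.
Ligand charges: 4×NCS = -4; sum -4.
Pd + (-4) = 2− ⇒ Pd is +2.

+2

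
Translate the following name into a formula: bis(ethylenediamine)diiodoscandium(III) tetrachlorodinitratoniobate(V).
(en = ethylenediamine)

[Sc(en)2I2][NbCl4(NO3)2]

Cation [Sc…]: ligand charges -2, Sc(III) ⇒ ion charge 1+.
Anion [Nb…]: ligand charges -6, Nb(V) ⇒ ion charge 1−.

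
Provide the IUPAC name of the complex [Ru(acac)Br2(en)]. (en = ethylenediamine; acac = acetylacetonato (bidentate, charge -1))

There is no counter-ion, so the complex is neutral overall.
Ligand charges: 1×ethylenediamine (neutral), 2×bromo (-1 each), 1×acetylacetonato (-1 each); total -3. So Ru + (-3) = 0, giving Ru = +3.
Ligands are named alphabetically: acetylacetonato before bromo before ethylenediamine.

(acetylacetonato)dibromo(ethylenediamine)ruthenium(III)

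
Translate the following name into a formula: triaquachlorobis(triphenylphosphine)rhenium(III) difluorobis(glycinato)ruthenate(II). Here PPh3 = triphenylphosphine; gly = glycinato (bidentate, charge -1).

Cation [Re…]: ligand charges -1, Re(III) ⇒ ion charge 2+.
Anion [Ru…]: ligand charges -4, Ru(II) ⇒ ion charge 2−.
One 2+ cation balances one 2− anion.

[ReCl(H2O)3(PPh3)2][RuF2(gly)2]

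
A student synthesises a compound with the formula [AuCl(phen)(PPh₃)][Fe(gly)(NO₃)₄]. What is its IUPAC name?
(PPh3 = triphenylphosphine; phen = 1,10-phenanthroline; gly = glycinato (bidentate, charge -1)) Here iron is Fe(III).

chloro(1,10-phenanthroline)(triphenylphosphine)gold(III) (glycinato)tetranitratoferrate(III)

Both ions are complex: the cation is named first with the plain metal name, the anion second with the -ate form; each ion's ligands are alphabetised independently.
Fe is given as +3; the anion's ligand charges sum to -5, so the complex anion is 2−.
A 1:1 salt means the cation carries the equal and opposite charge, 2+.
Cation: ligand charges sum to -1; for the ion to be 2+, Au = +3.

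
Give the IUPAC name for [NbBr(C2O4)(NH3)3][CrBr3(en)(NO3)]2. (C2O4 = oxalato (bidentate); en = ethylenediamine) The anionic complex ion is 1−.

Both ions are complex: the cation is named first with the plain metal name, the anion second with the -ate form; each ion's ligands are alphabetised independently.
The complex anion is given as 1−; its ligand charges sum to -4, so Cr = +3.
With 2 anions per cation, the cation must be 2×1 = 2+.
Cation: ligand charges sum to -3; for the ion to be 2+, Nb = +5.

triamminebromooxalatoniobium(V) tribromo(ethylenediamine)nitratochromate(III)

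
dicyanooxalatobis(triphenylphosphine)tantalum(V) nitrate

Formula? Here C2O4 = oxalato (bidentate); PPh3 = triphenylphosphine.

Ligands: 1 oxalato (C2O4, -2), 2 cyano (CN, -1), 2 triphenylphosphine (PPh3, neutral). Ligand charge sum = -4.
With Ta in oxidation state +5, the complex ion is [Ta...]^1+.
Charge balance with nitrate (-1) requires 1 complex ion per 1 nitrate.

[Ta(C2O4)(CN)2(PPh3)2]NO3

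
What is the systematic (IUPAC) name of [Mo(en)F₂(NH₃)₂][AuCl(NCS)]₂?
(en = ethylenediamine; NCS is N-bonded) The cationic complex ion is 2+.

Both ions are complex: the cation is named first with the plain metal name, the anion second with the -ate form; each ion's ligands are alphabetised independently.
The complex cation is given as 2+; its ligand charges sum to -2, so Mo = +4.
With 2 anions per cation, each anion must be 2/2 = 1−.
Anion: ligand charges sum to -2; for the ion to be 1−, Au = +1.

diammine(ethylenediamine)difluoromolybdenum(IV) chloroisothiocyanatoaurate(I)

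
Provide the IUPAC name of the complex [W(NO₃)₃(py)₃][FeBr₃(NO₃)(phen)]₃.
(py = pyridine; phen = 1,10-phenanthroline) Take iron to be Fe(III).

trinitratotris(pyridine)tungsten(VI) tribromonitrato(1,10-phenanthroline)ferrate(III)

Both ions are complex: the cation is named first with the plain metal name, the anion second with the -ate form; each ion's ligands are alphabetised independently.
Fe is given as +3; the anion's ligand charges sum to -4, so the complex anion is 1−.
With 3 anions per cation, the cation must be 3×1 = 3+.
Cation: ligand charges sum to -3; for the ion to be 3+, W = +6.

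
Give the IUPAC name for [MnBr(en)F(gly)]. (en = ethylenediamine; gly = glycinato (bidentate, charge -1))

bromo(ethylenediamine)fluoro(glycinato)manganese(III)

There is no counter-ion, so the complex is neutral overall.
Ligand charges: 1×bromo (-1 each), 1×fluoro (-1 each), 1×ethylenediamine (neutral), 1×glycinato (-1 each); total -3. So Mn + (-3) = 0, giving Mn = +3.
Ligands are named alphabetically: bromo before ethylenediamine before fluoro before glycinato.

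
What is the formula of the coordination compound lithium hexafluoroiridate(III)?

Li3[IrF6]

Ligands: 6 fluoro (F, -1). Ligand charge sum = -6.
With Ir in oxidation state +3, the complex ion is [Ir...]^3−.
Charge balance with lithium (+1) requires 1 complex ion per 3 lithium.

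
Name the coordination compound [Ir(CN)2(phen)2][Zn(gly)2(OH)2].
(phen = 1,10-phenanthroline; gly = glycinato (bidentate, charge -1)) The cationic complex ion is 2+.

dicyanobis(1,10-phenanthroline)iridium(IV) bis(glycinato)dihydroxozincate(II)

Both ions are complex: the cation is named first with the plain metal name, the anion second with the -ate form; each ion's ligands are alphabetised independently.
The complex cation is given as 2+; its ligand charges sum to -2, so Ir = +4.
A 1:1 salt means the anion carries the equal and opposite charge, 2−.
Anion: ligand charges sum to -4; for the ion to be 2−, Zn = +2.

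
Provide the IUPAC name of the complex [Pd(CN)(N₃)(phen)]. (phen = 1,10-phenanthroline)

azidocyano(1,10-phenanthroline)palladium(II)

There is no counter-ion, so the complex is neutral overall.
Ligand charges: 1×azido (-1 each), 1×1,10-phenanthroline (neutral), 1×cyano (-1 each); total -2. So Pd + (-2) = 0, giving Pd = +2.
Ligands are named alphabetically: azido before cyano before phenanthroline.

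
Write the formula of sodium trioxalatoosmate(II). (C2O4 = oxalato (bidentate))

Ligands: 3 oxalato (C2O4, -2). Ligand charge sum = -6.
Charge balance with sodium (+1) requires 1 complex ion per 4 sodium.

Na4[Os(C2O4)3]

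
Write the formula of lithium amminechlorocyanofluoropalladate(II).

Ligands: 1 ammine (NH3, neutral), 1 chloro (Cl, -1), 1 cyano (CN, -1), 1 fluoro (F, -1). Ligand charge sum = -3.
With Pd in oxidation state +2, the complex ion is [Pd...]^1−.
Charge balance with lithium (+1) requires 1 complex ion per 1 lithium.

Li[PdCl(CN)F(NH3)]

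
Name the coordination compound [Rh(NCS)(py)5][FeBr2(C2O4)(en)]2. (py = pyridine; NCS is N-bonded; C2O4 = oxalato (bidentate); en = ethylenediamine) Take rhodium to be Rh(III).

Both ions are complex: the cation is named first with the plain metal name, the anion second with the -ate form; each ion's ligands are alphabetised independently.
Rh is given as +3; the cation's ligand charges sum to -1, so the complex cation is 2+.
With 2 anions per cation, each anion must be 2/2 = 1−.
Anion: ligand charges sum to -4; for the ion to be 1−, Fe = +3.

isothiocyanatopentakis(pyridine)rhodium(III) dibromo(ethylenediamine)oxalatoferrate(III)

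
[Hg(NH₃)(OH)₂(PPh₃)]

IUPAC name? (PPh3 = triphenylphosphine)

amminedihydroxo(triphenylphosphine)mercury(II)

There is no counter-ion, so the complex is neutral overall.
Ligand charges: 2×hydroxo (-1 each), 1×triphenylphosphine (neutral), 1×ammine (neutral); total -2. So Hg + (-2) = 0, giving Hg = +2.
Ligands are named alphabetically: ammine before hydroxo before triphenylphosphine.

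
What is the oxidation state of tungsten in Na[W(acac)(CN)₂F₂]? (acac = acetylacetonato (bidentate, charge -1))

+4

1 sodium outside the brackets (+1 each) → the complex ion is 1−.
Ligand charges: 2×F = -2; 2×CN = -2; 1×acac = -1; sum -5.
W + (-5) = 1− ⇒ W is +4.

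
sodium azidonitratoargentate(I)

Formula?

Ligands: 1 nitrato (NO3, -1), 1 azido (N3, -1). Ligand charge sum = -2.
Charge balance with sodium (+1) requires 1 complex ion per 1 sodium.

Na[Ag(N3)(NO3)]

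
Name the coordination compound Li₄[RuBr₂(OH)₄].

lithium dibromotetrahydroxoruthenate(II)

The 4 lithium counter-ions carry a total charge of +4, so each complex ion is 4−.
Ligand charges: 2×bromo (-1 each), 4×hydroxo (-1 each); total -6. So Ru + (-6) = 4−, giving Ru = +2.
Ligands are named alphabetically: bromo before hydroxo.
The complex ion is anionic, so ruthenium takes the -ate form ruthenate(II).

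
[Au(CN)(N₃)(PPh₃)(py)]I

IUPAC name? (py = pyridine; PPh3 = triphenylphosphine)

The 1 iodide counter-ion carries a total charge of -1, so each complex ion is 1+.
Ligand charges: 1×pyridine (neutral), 1×cyano (-1 each), 1×azido (-1 each), 1×triphenylphosphine (neutral); total -2. So Au + (-2) = 1+, giving Au = +3.
Ligands are named alphabetically: azido before cyano before pyridine before triphenylphosphine.

azidocyano(pyridine)(triphenylphosphine)gold(III) iodide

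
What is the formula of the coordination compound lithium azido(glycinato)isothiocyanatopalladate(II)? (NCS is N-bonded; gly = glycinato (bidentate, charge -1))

Li[Pd(gly)(N3)(NCS)]

Ligands: 1 isothiocyanato (NCS, -1), 1 glycinato (gly, -1), 1 azido (N3, -1). Ligand charge sum = -3.
Charge balance with lithium (+1) requires 1 complex ion per 1 lithium.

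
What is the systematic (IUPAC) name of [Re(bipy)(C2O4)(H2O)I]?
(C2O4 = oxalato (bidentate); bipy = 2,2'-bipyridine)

aqua(2,2'-bipyridine)iodooxalatorhenium(III)

There is no counter-ion, so the complex is neutral overall.
Ligand charges: 1×aqua (neutral), 1×iodo (-1 each), 1×oxalato (-2 each), 1×2,2'-bipyridine (neutral); total -3. So Re + (-3) = 0, giving Re = +3.
Ligands are named alphabetically: aqua before bipyridine before iodo before oxalato.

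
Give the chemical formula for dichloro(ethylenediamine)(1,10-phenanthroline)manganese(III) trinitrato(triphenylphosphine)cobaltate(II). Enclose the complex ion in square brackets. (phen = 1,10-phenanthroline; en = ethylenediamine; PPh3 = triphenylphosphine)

Cation [Mn…]: ligand charges -2, Mn(III) ⇒ ion charge 1+.
Anion [Co…]: ligand charges -3, Co(II) ⇒ ion charge 1−.
One 1+ cation balances one 1− anion.

[MnCl2(en)(phen)][Co(NO3)3(PPh3)]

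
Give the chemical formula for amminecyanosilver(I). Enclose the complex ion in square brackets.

[Ag(CN)(NH3)]

Ligands: 1 ammine (NH3, neutral), 1 cyano (CN, -1). Ligand charge sum = -1.
With Ag in oxidation state +1, the complex ion is [Ag...].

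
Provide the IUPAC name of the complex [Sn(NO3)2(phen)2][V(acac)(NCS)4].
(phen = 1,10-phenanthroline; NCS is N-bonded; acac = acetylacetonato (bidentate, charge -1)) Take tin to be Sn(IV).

Both ions are complex: the cation is named first with the plain metal name, the anion second with the -ate form; each ion's ligands are alphabetised independently.
Sn is given as +4; the cation's ligand charges sum to -2, so the complex cation is 2+.
A 1:1 salt means the anion carries the equal and opposite charge, 2−.
Anion: ligand charges sum to -5; for the ion to be 2−, V = +3.

dinitratobis(1,10-phenanthroline)tin(IV) (acetylacetonato)tetraisothiocyanatovanadate(III)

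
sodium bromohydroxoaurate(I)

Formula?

Ligands: 1 hydroxo (OH, -1), 1 bromo (Br, -1). Ligand charge sum = -2.
With Au in oxidation state +1, the complex ion is [Au...]^1−.
Charge balance with sodium (+1) requires 1 complex ion per 1 sodium.

Na[AuBr(OH)]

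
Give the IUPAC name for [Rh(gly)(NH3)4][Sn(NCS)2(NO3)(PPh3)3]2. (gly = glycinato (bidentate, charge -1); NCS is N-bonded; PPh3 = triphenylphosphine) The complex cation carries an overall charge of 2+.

The complex cation is given as 2+; its ligand charges sum to -1, so Rh = +3.
With 2 anions per cation, each anion must be 2/2 = 1−.
Anion: ligand charges sum to -3; for the ion to be 1−, Sn = +2.

tetraammine(glycinato)rhodium(III) diisothiocyanatonitratotris(triphenylphosphine)stannate(II)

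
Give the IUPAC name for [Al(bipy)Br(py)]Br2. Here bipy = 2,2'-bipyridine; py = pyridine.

(2,2'-bipyridine)bromo(pyridine)aluminium(III) bromide

The 2 bromide counter-ions carry a total charge of -2, so each complex ion is 2+.
Ligand charges: 1×2,2'-bipyridine (neutral), 1×bromo (-1 each), 1×pyridine (neutral); total -1. So Al + (-1) = 2+, giving Al = +3.
Ligands are named alphabetically: bipyridine before bromo before pyridine.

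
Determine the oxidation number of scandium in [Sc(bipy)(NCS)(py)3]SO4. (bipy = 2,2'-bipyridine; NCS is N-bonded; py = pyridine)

1 sulfate outside the brackets (-2 each) → the complex ion is 2+.
Ligand charges: 1×bipy neutral; 1×NCS = -1; 3×py neutral; sum -1.
Sc + (-1) = 2+ ⇒ Sc is +3.

+3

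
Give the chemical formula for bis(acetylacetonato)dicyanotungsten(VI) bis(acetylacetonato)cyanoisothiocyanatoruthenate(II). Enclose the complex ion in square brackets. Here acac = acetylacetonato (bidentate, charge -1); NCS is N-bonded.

Cation [W…]: ligand charges -4, W(VI) ⇒ ion charge 2+.
Anion [Ru…]: ligand charges -4, Ru(II) ⇒ ion charge 2−.

[W(acac)2(CN)2][Ru(acac)2(CN)(NCS)]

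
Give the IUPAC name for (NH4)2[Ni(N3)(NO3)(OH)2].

The 2 ammonium counter-ions carry a total charge of +2, so each complex ion is 2−.
Ligand charges: 2×hydroxo (-1 each), 1×azido (-1 each), 1×nitrato (-1 each); total -4. So Ni + (-4) = 2−, giving Ni = +2.
Ligands are named alphabetically: azido before hydroxo before nitrato.
The complex ion is anionic, so nickel takes the -ate form nickelate(II).

ammonium azidodihydroxonitratonickelate(II)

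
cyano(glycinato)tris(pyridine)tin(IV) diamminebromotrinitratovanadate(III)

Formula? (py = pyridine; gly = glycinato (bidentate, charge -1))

Cation [Sn…]: ligand charges -2, Sn(IV) ⇒ ion charge 2+.
Anion [V…]: ligand charges -4, V(III) ⇒ ion charge 1−.
One 2+ cation requires 2 of the 1− anion.

[Sn(CN)(gly)(py)3][VBr(NH3)2(NO3)3]2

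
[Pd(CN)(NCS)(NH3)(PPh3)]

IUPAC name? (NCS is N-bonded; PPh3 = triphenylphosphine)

amminecyanoisothiocyanato(triphenylphosphine)palladium(II)

There is no counter-ion, so the complex is neutral overall.
Ligand charges: 1×isothiocyanato (-1 each), 1×cyano (-1 each), 1×ammine (neutral), 1×triphenylphosphine (neutral); total -2. So Pd + (-2) = 0, giving Pd = +2.
Ligands are named alphabetically: ammine before cyano before isothiocyanato before triphenylphosphine.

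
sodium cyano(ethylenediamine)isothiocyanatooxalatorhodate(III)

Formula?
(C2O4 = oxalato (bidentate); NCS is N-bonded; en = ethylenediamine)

Na[Rh(C2O4)(CN)(en)(NCS)]

Ligands: 1 oxalato (C2O4, -2), 1 isothiocyanato (NCS, -1), 1 cyano (CN, -1), 1 ethylenediamine (en, neutral). Ligand charge sum = -4.
With Rh in oxidation state +3, the complex ion is [Rh...]^1−.
Charge balance with sodium (+1) requires 1 complex ion per 1 sodium.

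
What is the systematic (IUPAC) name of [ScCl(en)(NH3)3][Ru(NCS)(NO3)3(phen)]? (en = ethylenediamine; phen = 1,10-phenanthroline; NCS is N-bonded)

Both ions are complex: the cation is named first with the plain metal name, the anion second with the -ate form; each ion's ligands are alphabetised independently.
Scandium is always +3 in its complexes; the cation's ligand charges sum to -1, so the complex cation is 2+.
A 1:1 salt means the anion carries the equal and opposite charge, 2−.
Anion: ligand charges sum to -4; for the ion to be 2−, Ru = +2.

triamminechloro(ethylenediamine)scandium(III) isothiocyanatotrinitrato(1,10-phenanthroline)ruthenate(II)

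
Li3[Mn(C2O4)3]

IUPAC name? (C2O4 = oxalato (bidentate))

The 3 lithium counter-ions carry a total charge of +3, so each complex ion is 3−.
Ligand charges: 3×oxalato (-2 each); total -6. So Mn + (-6) = 3−, giving Mn = +3.
The complex ion is anionic, so manganese takes the -ate form manganate(III).

lithium trioxalatomanganate(III)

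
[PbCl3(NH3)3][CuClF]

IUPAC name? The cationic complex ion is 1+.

triamminetrichlorolead(IV) chlorofluorocuprate(I)

The complex cation is given as 1+; its ligand charges sum to -3, so Pb = +4.
A 1:1 salt means the anion carries the equal and opposite charge, 1−.
Anion: ligand charges sum to -2; for the ion to be 1−, Cu = +1.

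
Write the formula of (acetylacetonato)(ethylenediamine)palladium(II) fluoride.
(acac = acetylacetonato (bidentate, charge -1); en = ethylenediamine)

Ligands: 1 acetylacetonato (acac, -1), 1 ethylenediamine (en, neutral). Ligand charge sum = -1.
Charge balance with fluoride (-1) requires 1 complex ion per 1 fluoride.

[Pd(acac)(en)]F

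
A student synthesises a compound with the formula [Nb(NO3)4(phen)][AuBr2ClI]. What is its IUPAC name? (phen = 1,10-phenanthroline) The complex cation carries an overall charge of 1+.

Both ions are complex: the cation is named first with the plain metal name, the anion second with the -ate form; each ion's ligands are alphabetised independently.
The complex cation is given as 1+; its ligand charges sum to -4, so Nb = +5.
A 1:1 salt means the anion carries the equal and opposite charge, 1−.
Anion: ligand charges sum to -4; for the ion to be 1−, Au = +3.

tetranitrato(1,10-phenanthroline)niobium(V) dibromochloroiodoaurate(III)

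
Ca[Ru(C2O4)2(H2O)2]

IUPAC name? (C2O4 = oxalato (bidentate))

The 1 calcium counter-ion carries a total charge of +2, so each complex ion is 2−.
Ligand charges: 2×oxalato (-2 each), 2×aqua (neutral); total -4. So Ru + (-4) = 2−, giving Ru = +2.
Ligands are named alphabetically: aqua before oxalato.
The complex ion is anionic, so ruthenium takes the -ate form ruthenate(II).

calcium diaquadioxalatoruthenate(II)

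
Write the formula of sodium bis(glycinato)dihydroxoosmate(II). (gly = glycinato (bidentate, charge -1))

Ligands: 2 hydroxo (OH, -1), 2 glycinato (gly, -1). Ligand charge sum = -4.
With Os in oxidation state +2, the complex ion is [Os...]^2−.
Charge balance with sodium (+1) requires 1 complex ion per 2 sodium.

Na2[Os(gly)2(OH)2]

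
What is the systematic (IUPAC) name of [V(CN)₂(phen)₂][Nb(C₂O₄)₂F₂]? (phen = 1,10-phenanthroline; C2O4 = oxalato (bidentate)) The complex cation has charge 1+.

The complex cation is given as 1+; its ligand charges sum to -2, so V = +3.
A 1:1 salt means the anion carries the equal and opposite charge, 1−.
Anion: ligand charges sum to -6; for the ion to be 1−, Nb = +5.

dicyanobis(1,10-phenanthroline)vanadium(III) difluorodioxalatoniobate(V)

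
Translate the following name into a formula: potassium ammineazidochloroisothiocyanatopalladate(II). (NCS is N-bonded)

K[PdCl(N3)(NCS)(NH3)]

Ligands: 1 isothiocyanato (NCS, -1), 1 azido (N3, -1), 1 ammine (NH3, neutral), 1 chloro (Cl, -1). Ligand charge sum = -3.
With Pd in oxidation state +2, the complex ion is [Pd...]^1−.
Charge balance with potassium (+1) requires 1 complex ion per 1 potassium.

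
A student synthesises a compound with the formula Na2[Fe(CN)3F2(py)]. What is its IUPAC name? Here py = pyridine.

The 2 sodium counter-ions carry a total charge of +2, so each complex ion is 2−.
Ligand charges: 2×fluoro (-1 each), 3×cyano (-1 each), 1×pyridine (neutral); total -5. So Fe + (-5) = 2−, giving Fe = +3.
Ligands are named alphabetically: cyano before fluoro before pyridine.
The complex ion is anionic, so iron takes the -ate form ferrate(III).

sodium tricyanodifluoro(pyridine)ferrate(III)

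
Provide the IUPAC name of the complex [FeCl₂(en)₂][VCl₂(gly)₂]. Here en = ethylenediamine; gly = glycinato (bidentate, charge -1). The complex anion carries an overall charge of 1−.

Both ions are complex: the cation is named first with the plain metal name, the anion second with the -ate form; each ion's ligands are alphabetised independently.
The complex anion is given as 1−; its ligand charges sum to -4, so V = +3.
A 1:1 salt means the cation carries the equal and opposite charge, 1+.
Cation: ligand charges sum to -2; for the ion to be 1+, Fe = +3.

dichlorobis(ethylenediamine)iron(III) dichlorobis(glycinato)vanadate(III)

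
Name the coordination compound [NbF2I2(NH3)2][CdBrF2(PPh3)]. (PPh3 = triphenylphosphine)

diamminedifluorodiiodoniobium(V) bromodifluoro(triphenylphosphine)cadmate(II)

Both ions are complex: the cation is named first with the plain metal name, the anion second with the -ate form; each ion's ligands are alphabetised independently.
Cadmium is always +2 in its complexes; the anion's ligand charges sum to -3, so the complex anion is 1−.
A 1:1 salt means the cation carries the equal and opposite charge, 1+.
Cation: ligand charges sum to -4; for the ion to be 1+, Nb = +5.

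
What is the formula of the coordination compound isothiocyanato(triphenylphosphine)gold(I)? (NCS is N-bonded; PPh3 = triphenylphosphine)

[Au(NCS)(PPh3)]

Ligands: 1 isothiocyanato (NCS, -1), 1 triphenylphosphine (PPh3, neutral). Ligand charge sum = -1.
With Au in oxidation state +1, the complex ion is [Au...].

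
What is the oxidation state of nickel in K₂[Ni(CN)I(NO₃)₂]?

2 potassium outside the brackets (+1 each) → the complex ion is 2−.
Ligand charges: 1×CN = -1; 2×NO3 = -2; 1×I = -1; sum -4.
Ni + (-4) = 2− ⇒ Ni is +2.

+2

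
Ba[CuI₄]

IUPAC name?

barium tetraiodocuprate(II)

The 1 barium counter-ion carries a total charge of +2, so each complex ion is 2−.
Ligand charges: 4×iodo (-1 each); total -4. So Cu + (-4) = 2−, giving Cu = +2.
The complex ion is anionic, so copper takes the -ate form cuprate(II).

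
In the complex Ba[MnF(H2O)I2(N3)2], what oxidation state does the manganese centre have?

1 barium outside the brackets (+2 each) → the complex ion is 2−.
Ligand charges: 1×H2O neutral; 2×I = -2; 1×F = -1; 2×N3 = -2; sum -5.
Mn + (-5) = 2− ⇒ Mn is +3.

+3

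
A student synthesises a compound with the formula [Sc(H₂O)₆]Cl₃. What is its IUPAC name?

The 3 chloride counter-ions carry a total charge of -3, so each complex ion is 3+.
Ligand charges: 6×aqua (neutral); total 0. So Sc + (0) = 3+, giving Sc = +3.

hexaaquascandium(III) chloride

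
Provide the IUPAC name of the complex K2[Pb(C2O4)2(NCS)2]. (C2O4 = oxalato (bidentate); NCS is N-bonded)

potassium diisothiocyanatodioxalatoplumbate(IV)

The 2 potassium counter-ions carry a total charge of +2, so each complex ion is 2−.
Ligand charges: 2×oxalato (-2 each), 2×isothiocyanato (-1 each); total -6. So Pb + (-6) = 2−, giving Pb = +4.
Ligands are named alphabetically: isothiocyanato before oxalato.
The complex ion is anionic, so lead takes the -ate form plumbate(IV).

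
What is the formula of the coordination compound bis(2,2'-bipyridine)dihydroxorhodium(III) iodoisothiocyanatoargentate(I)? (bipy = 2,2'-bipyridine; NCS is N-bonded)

[Rh(bipy)2(OH)2][AgI(NCS)]

Cation [Rh…]: ligand charges -2, Rh(III) ⇒ ion charge 1+.
Anion [Ag…]: ligand charges -2, Ag(I) ⇒ ion charge 1−.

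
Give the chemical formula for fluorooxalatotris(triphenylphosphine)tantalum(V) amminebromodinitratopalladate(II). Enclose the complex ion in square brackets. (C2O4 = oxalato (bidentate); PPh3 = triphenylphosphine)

Cation [Ta…]: ligand charges -3, Ta(V) ⇒ ion charge 2+.
Anion [Pd…]: ligand charges -3, Pd(II) ⇒ ion charge 1−.
One 2+ cation requires 2 of the 1− anion.

[Ta(C2O4)F(PPh3)3][PdBr(NH3)(NO3)2]2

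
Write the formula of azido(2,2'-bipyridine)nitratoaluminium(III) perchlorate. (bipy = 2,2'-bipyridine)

Ligands: 1 azido (N3, -1), 1 nitrato (NO3, -1), 1 2,2'-bipyridine (bipy, neutral). Ligand charge sum = -2.
Charge balance with perchlorate (-1) requires 1 complex ion per 1 perchlorate.

[Al(bipy)(N3)(NO3)]ClO4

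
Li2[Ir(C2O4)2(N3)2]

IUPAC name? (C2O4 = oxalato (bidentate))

The 2 lithium counter-ions carry a total charge of +2, so each complex ion is 2−.
Ligand charges: 2×oxalato (-2 each), 2×azido (-1 each); total -6. So Ir + (-6) = 2−, giving Ir = +4.
The complex ion is anionic, so iridium takes the -ate form iridate(IV).

lithium diazidodioxalatoiridate(IV)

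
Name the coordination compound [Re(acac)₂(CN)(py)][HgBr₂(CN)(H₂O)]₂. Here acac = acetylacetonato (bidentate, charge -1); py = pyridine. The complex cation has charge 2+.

The complex cation is given as 2+; its ligand charges sum to -3, so Re = +5.
With 2 anions per cation, each anion must be 2/2 = 1−.
Anion: ligand charges sum to -3; for the ion to be 1−, Hg = +2.

bis(acetylacetonato)cyano(pyridine)rhenium(V) aquadibromocyanomercurate(II)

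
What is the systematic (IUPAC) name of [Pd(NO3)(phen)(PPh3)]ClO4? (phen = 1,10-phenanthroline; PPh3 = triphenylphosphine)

nitrato(1,10-phenanthroline)(triphenylphosphine)palladium(II) perchlorate

The 1 perchlorate counter-ion carries a total charge of -1, so each complex ion is 1+.
Ligand charges: 1×1,10-phenanthroline (neutral), 1×triphenylphosphine (neutral), 1×nitrato (-1 each); total -1. So Pd + (-1) = 1+, giving Pd = +2.
Ligands are named alphabetically: nitrato before phenanthroline before triphenylphosphine.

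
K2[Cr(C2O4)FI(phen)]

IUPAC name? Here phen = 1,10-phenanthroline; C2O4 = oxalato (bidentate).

potassium fluoroiodooxalato(1,10-phenanthroline)chromate(II)

The 2 potassium counter-ions carry a total charge of +2, so each complex ion is 2−.
Ligand charges: 1×1,10-phenanthroline (neutral), 1×iodo (-1 each), 1×fluoro (-1 each), 1×oxalato (-2 each); total -4. So Cr + (-4) = 2−, giving Cr = +2.
Ligands are named alphabetically: fluoro before iodo before oxalato before phenanthroline.
The complex ion is anionic, so chromium takes the -ate form chromate(II).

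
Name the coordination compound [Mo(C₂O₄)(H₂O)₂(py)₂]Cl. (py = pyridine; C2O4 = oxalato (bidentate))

diaquaoxalatobis(pyridine)molybdenum(III) chloride

The 1 chloride counter-ion carries a total charge of -1, so each complex ion is 1+.
Ligand charges: 2×aqua (neutral), 2×pyridine (neutral), 1×oxalato (-2 each); total -2. So Mo + (-2) = 1+, giving Mo = +3.
Ligands are named alphabetically: aqua before oxalato before pyridine.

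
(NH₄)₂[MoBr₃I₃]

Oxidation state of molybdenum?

2 ammonium outside the brackets (+1 each) → the complex ion is 2−.
Ligand charges: 3×I = -3; 3×Br = -3; sum -6.
Mo + (-6) = 2− ⇒ Mo is +4.

+4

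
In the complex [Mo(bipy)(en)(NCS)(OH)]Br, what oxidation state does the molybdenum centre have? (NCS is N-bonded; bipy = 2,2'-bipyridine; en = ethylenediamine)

+3

1 bromide outside the brackets (-1 each) → the complex ion is 1+.
Ligand charges: 1×NCS = -1; 1×bipy neutral; 1×en neutral; 1×OH = -1; sum -2.
Mo + (-2) = 1+ ⇒ Mo is +3.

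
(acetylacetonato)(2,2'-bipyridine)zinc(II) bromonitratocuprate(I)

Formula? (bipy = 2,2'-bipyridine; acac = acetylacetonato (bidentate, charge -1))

Cation [Zn…]: ligand charges -1, Zn(II) ⇒ ion charge 1+.
Anion [Cu…]: ligand charges -2, Cu(I) ⇒ ion charge 1−.

[Zn(acac)(bipy)][CuBr(NO3)]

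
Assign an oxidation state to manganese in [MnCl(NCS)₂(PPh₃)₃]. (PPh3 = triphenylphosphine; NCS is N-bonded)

+3

No counter-ion: the bracketed complex is neutral.
Ligand charges: 1×Cl = -1; 3×PPh3 neutral; 2×NCS = -2; sum -3.
Mn + (-3) = 0 ⇒ Mn is +3.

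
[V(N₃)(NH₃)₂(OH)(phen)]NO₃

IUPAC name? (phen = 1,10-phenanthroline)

The 1 nitrate counter-ion carries a total charge of -1, so each complex ion is 1+.
Ligand charges: 1×hydroxo (-1 each), 1×1,10-phenanthroline (neutral), 2×ammine (neutral), 1×azido (-1 each); total -2. So V + (-2) = 1+, giving V = +3.
Ligands are named alphabetically: ammine before azido before hydroxo before phenanthroline.

diammineazidohydroxo(1,10-phenanthroline)vanadium(III) nitrate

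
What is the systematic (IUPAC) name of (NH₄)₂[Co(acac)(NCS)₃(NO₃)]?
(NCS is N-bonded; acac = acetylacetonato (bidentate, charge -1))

ammonium (acetylacetonato)triisothiocyanatonitratocobaltate(III)

The 2 ammonium counter-ions carry a total charge of +2, so each complex ion is 2−.
Ligand charges: 1×nitrato (-1 each), 3×isothiocyanato (-1 each), 1×acetylacetonato (-1 each); total -5. So Co + (-5) = 2−, giving Co = +3.
Ligands are named alphabetically: acetylacetonato before isothiocyanato before nitrato.
The complex ion is anionic, so cobalt takes the -ate form cobaltate(III).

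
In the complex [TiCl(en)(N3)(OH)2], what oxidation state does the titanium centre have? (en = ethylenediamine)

+4

No counter-ion: the bracketed complex is neutral.
Ligand charges: 1×Cl = -1; 1×N3 = -1; 2×OH = -2; 1×en neutral; sum -4.
Ti + (-4) = 0 ⇒ Ti is +4.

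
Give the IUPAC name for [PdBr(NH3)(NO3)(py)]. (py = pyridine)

amminebromonitrato(pyridine)palladium(II)

There is no counter-ion, so the complex is neutral overall.
Ligand charges: 1×bromo (-1 each), 1×ammine (neutral), 1×nitrato (-1 each), 1×pyridine (neutral); total -2. So Pd + (-2) = 0, giving Pd = +2.
Ligands are named alphabetically: ammine before bromo before nitrato before pyridine.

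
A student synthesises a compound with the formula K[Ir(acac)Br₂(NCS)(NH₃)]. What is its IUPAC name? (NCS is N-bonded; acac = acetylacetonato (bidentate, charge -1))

The 1 potassium counter-ion carries a total charge of +1, so each complex ion is 1−.
Ligand charges: 1×isothiocyanato (-1 each), 1×ammine (neutral), 1×acetylacetonato (-1 each), 2×bromo (-1 each); total -4. So Ir + (-4) = 1−, giving Ir = +3.
The complex ion is anionic, so iridium takes the -ate form iridate(III).

potassium (acetylacetonato)amminedibromoisothiocyanatoiridate(III)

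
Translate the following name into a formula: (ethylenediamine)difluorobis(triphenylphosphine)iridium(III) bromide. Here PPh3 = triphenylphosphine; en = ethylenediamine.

[Ir(en)F2(PPh3)2]Br

Ligands: 2 fluoro (F, -1), 2 triphenylphosphine (PPh3, neutral), 1 ethylenediamine (en, neutral). Ligand charge sum = -2.
With Ir in oxidation state +3, the complex ion is [Ir...]^1+.
Charge balance with bromide (-1) requires 1 complex ion per 1 bromide.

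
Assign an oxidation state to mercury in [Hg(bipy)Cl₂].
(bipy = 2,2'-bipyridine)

No counter-ion: the bracketed complex is neutral.
Ligand charges: 2×Cl = -2; 1×bipy neutral; sum -2.
Hg + (-2) = 0 ⇒ Hg is +2.

+2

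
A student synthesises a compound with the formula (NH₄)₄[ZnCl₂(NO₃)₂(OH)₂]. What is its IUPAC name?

The 4 ammonium counter-ions carry a total charge of +4, so each complex ion is 4−.
Ligand charges: 2×chloro (-1 each), 2×nitrato (-1 each), 2×hydroxo (-1 each); total -6. So Zn + (-6) = 4−, giving Zn = +2.
Ligands are named alphabetically: chloro before hydroxo before nitrato.
The complex ion is anionic, so zinc takes the -ate form zincate(II).

ammonium dichlorodihydroxodinitratozincate(II)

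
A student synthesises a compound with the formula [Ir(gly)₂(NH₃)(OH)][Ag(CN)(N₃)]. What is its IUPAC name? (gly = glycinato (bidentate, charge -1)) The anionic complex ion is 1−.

Both ions are complex: the cation is named first with the plain metal name, the anion second with the -ate form; each ion's ligands are alphabetised independently.
The complex anion is given as 1−; its ligand charges sum to -2, so Ag = +1.
A 1:1 salt means the cation carries the equal and opposite charge, 1+.
Cation: ligand charges sum to -3; for the ion to be 1+, Ir = +4.

amminebis(glycinato)hydroxoiridium(IV) azidocyanoargentate(I)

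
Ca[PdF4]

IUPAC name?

calcium tetrafluoropalladate(II)

The 1 calcium counter-ion carries a total charge of +2, so each complex ion is 2−.
Ligand charges: 4×fluoro (-1 each); total -4. So Pd + (-4) = 2−, giving Pd = +2.
The complex ion is anionic, so palladium takes the -ate form palladate(II).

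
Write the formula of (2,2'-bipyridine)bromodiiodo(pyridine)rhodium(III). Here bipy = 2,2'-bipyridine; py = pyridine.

Ligands: 1 2,2'-bipyridine (bipy, neutral), 2 iodo (I, -1), 1 bromo (Br, -1), 1 pyridine (py, neutral). Ligand charge sum = -3.
With Rh in oxidation state +3, the complex ion is [Rh...].

[Rh(bipy)BrI2(py)]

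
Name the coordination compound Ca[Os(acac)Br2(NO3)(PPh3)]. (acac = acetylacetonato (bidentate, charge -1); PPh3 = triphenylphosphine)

The 1 calcium counter-ion carries a total charge of +2, so each complex ion is 2−.
Ligand charges: 1×acetylacetonato (-1 each), 2×bromo (-1 each), 1×nitrato (-1 each), 1×triphenylphosphine (neutral); total -4. So Os + (-4) = 2−, giving Os = +2.
The complex ion is anionic, so osmium takes the -ate form osmate(II).

calcium (acetylacetonato)dibromonitrato(triphenylphosphine)osmate(II)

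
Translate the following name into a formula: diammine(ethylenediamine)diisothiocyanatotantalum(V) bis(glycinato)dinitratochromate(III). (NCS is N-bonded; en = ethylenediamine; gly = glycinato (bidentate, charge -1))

Cation [Ta…]: ligand charges -2, Ta(V) ⇒ ion charge 3+.
Anion [Cr…]: ligand charges -4, Cr(III) ⇒ ion charge 1−.
One 3+ cation requires 3 of the 1− anion.

[Ta(en)(NCS)2(NH3)2][Cr(gly)2(NO3)2]3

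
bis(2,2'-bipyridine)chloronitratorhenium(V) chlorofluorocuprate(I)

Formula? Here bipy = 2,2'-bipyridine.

Cation [Re…]: ligand charges -2, Re(V) ⇒ ion charge 3+.
Anion [Cu…]: ligand charges -2, Cu(I) ⇒ ion charge 1−.
One 3+ cation requires 3 of the 1− anion.

[Re(bipy)2Cl(NO3)][CuClF]3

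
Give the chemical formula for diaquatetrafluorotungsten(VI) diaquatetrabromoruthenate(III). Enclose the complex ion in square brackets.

Cation [W…]: ligand charges -4, W(VI) ⇒ ion charge 2+.
Anion [Ru…]: ligand charges -4, Ru(III) ⇒ ion charge 1−.

[WF4(H2O)2][RuBr4(H2O)2]2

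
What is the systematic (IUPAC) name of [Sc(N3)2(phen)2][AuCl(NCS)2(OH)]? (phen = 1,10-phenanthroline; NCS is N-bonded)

diazidobis(1,10-phenanthroline)scandium(III) chlorohydroxodiisothiocyanatoaurate(III)

Scandium is always +3 in its complexes; the cation's ligand charges sum to -2, so the complex cation is 1+.
A 1:1 salt means the anion carries the equal and opposite charge, 1−.
Anion: ligand charges sum to -4; for the ion to be 1−, Au = +3.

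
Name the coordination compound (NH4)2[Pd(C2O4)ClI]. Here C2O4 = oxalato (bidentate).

ammonium chloroiodooxalatopalladate(II)

The 2 ammonium counter-ions carry a total charge of +2, so each complex ion is 2−.
Ligand charges: 1×oxalato (-2 each), 1×iodo (-1 each), 1×chloro (-1 each); total -4. So Pd + (-4) = 2−, giving Pd = +2.
Ligands are named alphabetically: chloro before iodo before oxalato.
The complex ion is anionic, so palladium takes the -ate form palladate(II).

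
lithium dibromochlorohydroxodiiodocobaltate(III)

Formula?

Ligands: 1 chloro (Cl, -1), 2 iodo (I, -1), 1 hydroxo (OH, -1), 2 bromo (Br, -1). Ligand charge sum = -6.
With Co in oxidation state +3, the complex ion is [Co...]^3−.
Charge balance with lithium (+1) requires 1 complex ion per 3 lithium.

Li3[CoBr2ClI2(OH)]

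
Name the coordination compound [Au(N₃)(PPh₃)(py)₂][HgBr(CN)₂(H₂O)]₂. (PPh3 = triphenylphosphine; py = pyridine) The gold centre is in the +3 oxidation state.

azidobis(pyridine)(triphenylphosphine)gold(III) aquabromodicyanomercurate(II)

Au is given as +3; the cation's ligand charges sum to -1, so the complex cation is 2+.
With 2 anions per cation, each anion must be 2/2 = 1−.
Anion: ligand charges sum to -3; for the ion to be 1−, Hg = +2.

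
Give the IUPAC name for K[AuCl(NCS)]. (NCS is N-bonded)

The 1 potassium counter-ion carries a total charge of +1, so each complex ion is 1−.
Ligand charges: 1×chloro (-1 each), 1×isothiocyanato (-1 each); total -2. So Au + (-2) = 1−, giving Au = +1.
Ligands are named alphabetically: chloro before isothiocyanato.
The complex ion is anionic, so gold takes the -ate form aurate(I).

potassium chloroisothiocyanatoaurate(I)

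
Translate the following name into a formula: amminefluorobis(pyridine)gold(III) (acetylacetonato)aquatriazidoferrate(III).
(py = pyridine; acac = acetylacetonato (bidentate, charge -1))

[AuF(NH3)(py)2][Fe(acac)(H2O)(N3)3]2

Cation [Au…]: ligand charges -1, Au(III) ⇒ ion charge 2+.
Anion [Fe…]: ligand charges -4, Fe(III) ⇒ ion charge 1−.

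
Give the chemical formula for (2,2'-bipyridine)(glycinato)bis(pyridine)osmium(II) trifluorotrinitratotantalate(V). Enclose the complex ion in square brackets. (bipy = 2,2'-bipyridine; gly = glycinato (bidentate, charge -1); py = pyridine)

Cation [Os…]: ligand charges -1, Os(II) ⇒ ion charge 1+.
Anion [Ta…]: ligand charges -6, Ta(V) ⇒ ion charge 1−.

[Os(bipy)(gly)(py)2][TaF3(NO3)3]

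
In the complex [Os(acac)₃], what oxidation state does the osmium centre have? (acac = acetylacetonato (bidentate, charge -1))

+3

No counter-ion: the bracketed complex is neutral.
Ligand charges: 3×acac = -3; sum -3.
Os + (-3) = 0 ⇒ Os is +3.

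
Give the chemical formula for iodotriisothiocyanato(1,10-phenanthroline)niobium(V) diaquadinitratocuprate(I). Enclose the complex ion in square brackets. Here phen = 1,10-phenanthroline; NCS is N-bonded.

[NbI(NCS)3(phen)][Cu(H2O)2(NO3)2]

Cation [Nb…]: ligand charges -4, Nb(V) ⇒ ion charge 1+.
Anion [Cu…]: ligand charges -2, Cu(I) ⇒ ion charge 1−.
One 1+ cation balances one 1− anion.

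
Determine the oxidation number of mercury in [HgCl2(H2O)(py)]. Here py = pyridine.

+2

No counter-ion: the bracketed complex is neutral.
Ligand charges: 2×Cl = -2; 1×H2O neutral; 1×py neutral; sum -2.
Hg + (-2) = 0 ⇒ Hg is +2.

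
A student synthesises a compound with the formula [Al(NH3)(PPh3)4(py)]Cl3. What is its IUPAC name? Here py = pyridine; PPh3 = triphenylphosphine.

The 3 chloride counter-ions carry a total charge of -3, so each complex ion is 3+.
Ligand charges: 1×pyridine (neutral), 1×ammine (neutral), 4×triphenylphosphine (neutral); total 0. So Al + (0) = 3+, giving Al = +3.
Ligands are named alphabetically: ammine before pyridine before triphenylphosphine.

ammine(pyridine)tetrakis(triphenylphosphine)aluminium(III) chloride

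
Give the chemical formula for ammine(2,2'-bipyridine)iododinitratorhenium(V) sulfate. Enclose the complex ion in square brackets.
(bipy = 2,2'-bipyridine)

Ligands: 1 iodo (I, -1), 1 2,2'-bipyridine (bipy, neutral), 1 ammine (NH3, neutral), 2 nitrato (NO3, -1). Ligand charge sum = -3.
Charge balance with sulfate (-2) requires 1 complex ion per 1 sulfate.

[Re(bipy)I(NH3)(NO3)2]SO4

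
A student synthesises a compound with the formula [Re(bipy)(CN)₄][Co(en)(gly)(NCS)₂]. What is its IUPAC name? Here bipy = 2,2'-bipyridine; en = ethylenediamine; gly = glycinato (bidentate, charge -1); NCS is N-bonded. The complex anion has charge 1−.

(2,2'-bipyridine)tetracyanorhenium(V) (ethylenediamine)(glycinato)diisothiocyanatocobaltate(II)

Both ions are complex: the cation is named first with the plain metal name, the anion second with the -ate form; each ion's ligands are alphabetised independently.
The complex anion is given as 1−; its ligand charges sum to -3, so Co = +2.
A 1:1 salt means the cation carries the equal and opposite charge, 1+.
Cation: ligand charges sum to -4; for the ion to be 1+, Re = +5.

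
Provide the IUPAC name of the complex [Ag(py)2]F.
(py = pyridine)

The 1 fluoride counter-ion carries a total charge of -1, so each complex ion is 1+.
Ligand charges: 2×pyridine (neutral); total 0. So Ag + (0) = 1+, giving Ag = +1.

bis(pyridine)silver(I) fluoride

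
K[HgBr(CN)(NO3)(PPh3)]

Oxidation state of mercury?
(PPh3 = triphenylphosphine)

1 potassium outside the brackets (+1 each) → the complex ion is 1−.
Ligand charges: 1×PPh3 neutral; 1×CN = -1; 1×NO3 = -1; 1×Br = -1; sum -3.
Hg + (-3) = 1− ⇒ Hg is +2.

+2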